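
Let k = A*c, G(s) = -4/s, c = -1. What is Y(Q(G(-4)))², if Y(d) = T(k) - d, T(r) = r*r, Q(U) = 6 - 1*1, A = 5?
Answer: 400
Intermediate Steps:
Q(U) = 5 (Q(U) = 6 - 1 = 5)
k = -5 (k = 5*(-1) = -5)
T(r) = r²
Y(d) = 25 - d (Y(d) = (-5)² - d = 25 - d)
Y(Q(G(-4)))² = (25 - 1*5)² = (25 - 5)² = 20² = 400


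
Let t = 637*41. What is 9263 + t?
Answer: 35380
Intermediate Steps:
t = 26117
9263 + t = 9263 + 26117 = 35380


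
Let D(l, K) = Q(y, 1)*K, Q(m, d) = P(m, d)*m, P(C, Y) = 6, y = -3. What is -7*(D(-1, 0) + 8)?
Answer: -56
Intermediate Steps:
Q(m, d) = 6*m
D(l, K) = -18*K (D(l, K) = (6*(-3))*K = -18*K)
-7*(D(-1, 0) + 8) = -7*(-18*0 + 8) = -7*(0 + 8) = -7*8 = -56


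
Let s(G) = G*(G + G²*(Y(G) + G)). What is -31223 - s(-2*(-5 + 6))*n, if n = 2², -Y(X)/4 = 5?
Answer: -31943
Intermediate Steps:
Y(X) = -20 (Y(X) = -4*5 = -20)
s(G) = G*(G + G²*(-20 + G))
n = 4
-31223 - s(-2*(-5 + 6))*n = -31223 - (-2*(-5 + 6))²*(1 + (-2*(-5 + 6))² - (-40)*(-5 + 6))*4 = -31223 - (-2*1)²*(1 + (-2*1)² - (-40))*4 = -31223 - (-2)²*(1 + (-2)² - 20*(-2))*4 = -31223 - 4*(1 + 4 + 40)*4 = -31223 - 4*45*4 = -31223 - 180*4 = -31223 - 1*720 = -31223 - 720 = -31943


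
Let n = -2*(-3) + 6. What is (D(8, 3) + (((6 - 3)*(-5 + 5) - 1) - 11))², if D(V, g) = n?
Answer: 0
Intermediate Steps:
n = 12 (n = 6 + 6 = 12)
D(V, g) = 12
(D(8, 3) + (((6 - 3)*(-5 + 5) - 1) - 11))² = (12 + (((6 - 3)*(-5 + 5) - 1) - 11))² = (12 + ((3*0 - 1) - 11))² = (12 + ((0 - 1) - 11))² = (12 + (-1 - 11))² = (12 - 12)² = 0² = 0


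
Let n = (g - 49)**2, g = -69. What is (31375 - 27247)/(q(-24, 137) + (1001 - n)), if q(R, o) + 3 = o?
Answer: -1376/4263 ≈ -0.32278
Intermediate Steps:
q(R, o) = -3 + o
n = 13924 (n = (-69 - 49)**2 = (-118)**2 = 13924)
(31375 - 27247)/(q(-24, 137) + (1001 - n)) = (31375 - 27247)/((-3 + 137) + (1001 - 1*13924)) = 4128/(134 + (1001 - 13924)) = 4128/(134 - 12923) = 4128/(-12789) = 4128*(-1/12789) = -1376/4263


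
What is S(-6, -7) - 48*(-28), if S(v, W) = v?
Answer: 1338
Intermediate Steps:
S(-6, -7) - 48*(-28) = -6 - 48*(-28) = -6 + 1344 = 1338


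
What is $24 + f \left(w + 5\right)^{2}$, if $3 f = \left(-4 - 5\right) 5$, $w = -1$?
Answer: $-216$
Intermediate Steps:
$f = -15$ ($f = \frac{\left(-4 - 5\right) 5}{3} = \frac{\left(-9\right) 5}{3} = \frac{1}{3} \left(-45\right) = -15$)
$24 + f \left(w + 5\right)^{2} = 24 - 15 \left(-1 + 5\right)^{2} = 24 - 15 \cdot 4^{2} = 24 - 240 = -216$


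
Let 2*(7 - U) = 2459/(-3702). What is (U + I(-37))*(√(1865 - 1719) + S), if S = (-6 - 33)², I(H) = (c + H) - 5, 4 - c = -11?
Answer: -73829847/2468 - 145621*√146/7404 ≈ -30153.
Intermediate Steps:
c = 15 (c = 4 - 1*(-11) = 4 + 11 = 15)
I(H) = 10 + H (I(H) = (15 + H) - 5 = 10 + H)
U = 54287/7404 (U = 7 - 2459/(2*(-3702)) = 7 - 2459*(-1)/(2*3702) = 7 - ½*(-2459/3702) = 7 + 2459/7404 = 54287/7404 ≈ 7.3321)
S = 1521 (S = (-39)² = 1521)
(U + I(-37))*(√(1865 - 1719) + S) = (54287/7404 + (10 - 37))*(√(1865 - 1719) + 1521) = (54287/7404 - 27)*(√146 + 1521) = -145621*(1521 + √146)/7404 = -73829847/2468 - 145621*√146/7404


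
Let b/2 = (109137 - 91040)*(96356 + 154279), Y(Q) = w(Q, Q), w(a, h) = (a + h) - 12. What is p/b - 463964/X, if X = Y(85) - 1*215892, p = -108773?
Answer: 300629868623627/139787668179390 ≈ 2.1506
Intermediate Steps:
w(a, h) = -12 + a + h
Y(Q) = -12 + 2*Q (Y(Q) = -12 + Q + Q = -12 + 2*Q)
b = 9071483190 (b = 2*((109137 - 91040)*(96356 + 154279)) = 2*(18097*250635) = 2*4535741595 = 9071483190)
X = -215734 (X = (-12 + 2*85) - 1*215892 = (-12 + 170) - 215892 = 158 - 215892 = -215734)
p/b - 463964/X = -108773/9071483190 - 463964/(-215734) = -108773*1/9071483190 - 463964*(-1/215734) = -15539/1295926170 + 231982/107867 = 300629868623627/139787668179390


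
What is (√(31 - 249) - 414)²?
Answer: (414 - I*√218)² ≈ 1.7118e+5 - 12225.0*I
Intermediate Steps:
(√(31 - 249) - 414)² = (√(-218) - 414)² = (I*√218 - 414)² = (-414 + I*√218)²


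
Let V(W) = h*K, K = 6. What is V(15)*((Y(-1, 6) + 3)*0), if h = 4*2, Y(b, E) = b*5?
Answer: 0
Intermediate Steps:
Y(b, E) = 5*b
h = 8
V(W) = 48 (V(W) = 8*6 = 48)
V(15)*((Y(-1, 6) + 3)*0) = 48*((5*(-1) + 3)*0) = 48*((-5 + 3)*0) = 48*(-2*0) = 48*0 = 0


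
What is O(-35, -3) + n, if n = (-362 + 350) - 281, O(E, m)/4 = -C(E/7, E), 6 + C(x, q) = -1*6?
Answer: -245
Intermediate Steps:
C(x, q) = -12 (C(x, q) = -6 - 1*6 = -6 - 6 = -12)
O(E, m) = 48 (O(E, m) = 4*(-1*(-12)) = 4*12 = 48)
n = -293 (n = -12 - 281 = -293)
O(-35, -3) + n = 48 - 293 = -245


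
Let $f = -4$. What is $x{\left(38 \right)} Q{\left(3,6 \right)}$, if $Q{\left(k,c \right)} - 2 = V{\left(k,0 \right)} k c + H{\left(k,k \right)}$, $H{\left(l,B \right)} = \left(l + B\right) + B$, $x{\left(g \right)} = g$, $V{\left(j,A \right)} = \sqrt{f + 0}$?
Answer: $418 + 1368 i \approx 418.0 + 1368.0 i$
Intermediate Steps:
$V{\left(j,A \right)} = 2 i$ ($V{\left(j,A \right)} = \sqrt{-4 + 0} = \sqrt{-4} = 2 i$)
$H{\left(l,B \right)} = l + 2 B$ ($H{\left(l,B \right)} = \left(B + l\right) + B = l + 2 B$)
$Q{\left(k,c \right)} = 2 + 3 k + 2 i c k$ ($Q{\left(k,c \right)} = 2 + \left(2 i k c + \left(k + 2 k\right)\right) = 2 + \left(2 i k c + 3 k\right) = 2 + \left(2 i c k + 3 k\right) = 2 + \left(3 k + 2 i c k\right) = 2 + 3 k + 2 i c k$)
$x{\left(38 \right)} Q{\left(3,6 \right)} = 38 \left(2 + 3 \cdot 3 + 2 i 6 \cdot 3\right) = 38 \left(2 + 9 + 36 i\right) = 38 \left(11 + 36 i\right) = 418 + 1368 i$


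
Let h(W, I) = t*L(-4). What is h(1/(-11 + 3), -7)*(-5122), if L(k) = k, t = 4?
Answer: 81952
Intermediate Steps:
h(W, I) = -16 (h(W, I) = 4*(-4) = -16)
h(1/(-11 + 3), -7)*(-5122) = -16*(-5122) = 81952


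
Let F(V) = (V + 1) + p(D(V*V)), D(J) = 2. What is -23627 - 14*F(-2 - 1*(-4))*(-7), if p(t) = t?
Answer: -23137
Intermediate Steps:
F(V) = 3 + V (F(V) = (V + 1) + 2 = (1 + V) + 2 = 3 + V)
-23627 - 14*F(-2 - 1*(-4))*(-7) = -23627 - 14*(3 + (-2 - 1*(-4)))*(-7) = -23627 - 14*(3 + (-2 + 4))*(-7) = -23627 - 14*(3 + 2)*(-7) = -23627 - 14*5*(-7) = -23627 - 70*(-7) = -23627 - 1*(-490) = -23627 + 490 = -23137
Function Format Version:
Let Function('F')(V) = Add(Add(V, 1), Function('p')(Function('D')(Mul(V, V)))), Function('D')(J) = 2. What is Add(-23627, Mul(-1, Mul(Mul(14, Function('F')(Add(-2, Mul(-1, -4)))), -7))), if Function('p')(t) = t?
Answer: -23137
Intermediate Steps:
Function('F')(V) = Add(3, V) (Function('F')(V) = Add(Add(V, 1), 2) = Add(Add(1, V), 2) = Add(3, V))
Add(-23627, Mul(-1, Mul(Mul(14, Function('F')(Add(-2, Mul(-1, -4)))), -7))) = Add(-23627, Mul(-1, Mul(Mul(14, Add(3, Add(-2, Mul(-1, -4)))), -7))) = Add(-23627, Mul(-1, Mul(Mul(14, Add(3, Add(-2, 4))), -7))) = Add(-23627, Mul(-1, Mul(Mul(14, Add(3, 2)), -7))) = Add(-23627, Mul(-1, Mul(Mul(14, 5), -7))) = Add(-23627, Mul(-1, Mul(70, -7))) = Add(-23627, Mul(-1, -490)) = Add(-23627, 490) = -23137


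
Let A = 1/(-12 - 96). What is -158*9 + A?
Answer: -153577/108 ≈ -1422.0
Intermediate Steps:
A = -1/108 (A = 1/(-108) = -1/108 ≈ -0.0092593)
-158*9 + A = -158*9 - 1/108 = -1422 - 1/108 = -153577/108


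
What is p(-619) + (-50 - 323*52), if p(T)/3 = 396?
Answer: -15658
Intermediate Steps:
p(T) = 1188 (p(T) = 3*396 = 1188)
p(-619) + (-50 - 323*52) = 1188 + (-50 - 323*52) = 1188 + (-50 - 16796) = 1188 - 16846 = -15658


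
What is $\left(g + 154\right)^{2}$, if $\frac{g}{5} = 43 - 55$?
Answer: $8836$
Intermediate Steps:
$g = -60$ ($g = 5 \left(43 - 55\right) = 5 \left(-12\right) = -60$)
$\left(g + 154\right)^{2} = \left(-60 + 154\right)^{2} = 94^{2} = 8836$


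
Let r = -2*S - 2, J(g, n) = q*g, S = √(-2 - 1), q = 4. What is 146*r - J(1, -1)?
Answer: -296 - 292*I*√3 ≈ -296.0 - 505.76*I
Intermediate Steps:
S = I*√3 (S = √(-3) = I*√3 ≈ 1.732*I)
J(g, n) = 4*g
r = -2 - 2*I*√3 (r = -2*I*√3 - 2 = -2 - 2*I*√3 ≈ -2.0 - 3.4641*I)
146*r - J(1, -1) = 146*(-2 - 2*I*√3) - 4 = (-292 - 292*I*√3) - 1*4 = (-292 - 292*I*√3) - 4 = -296 - 292*I*√3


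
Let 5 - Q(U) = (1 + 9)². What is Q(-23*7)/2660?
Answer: -1/28 ≈ -0.035714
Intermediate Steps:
Q(U) = -95 (Q(U) = 5 - (1 + 9)² = 5 - 1*10² = 5 - 1*100 = 5 - 100 = -95)
Q(-23*7)/2660 = -95/2660 = -95*1/2660 = -1/28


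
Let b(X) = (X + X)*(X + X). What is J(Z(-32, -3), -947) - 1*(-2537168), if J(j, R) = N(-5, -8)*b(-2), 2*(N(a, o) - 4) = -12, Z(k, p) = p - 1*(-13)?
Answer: 2537136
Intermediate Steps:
Z(k, p) = 13 + p (Z(k, p) = p + 13 = 13 + p)
b(X) = 4*X² (b(X) = (2*X)*(2*X) = 4*X²)
N(a, o) = -2 (N(a, o) = 4 + (½)*(-12) = 4 - 6 = -2)
J(j, R) = -32 (J(j, R) = -8*(-2)² = -8*4 = -2*16 = -32)
J(Z(-32, -3), -947) - 1*(-2537168) = -32 - 1*(-2537168) = -32 + 2537168 = 2537136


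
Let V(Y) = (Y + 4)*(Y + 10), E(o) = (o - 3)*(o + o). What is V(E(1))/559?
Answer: 0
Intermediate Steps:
E(o) = 2*o*(-3 + o) (E(o) = (-3 + o)*(2*o) = 2*o*(-3 + o))
V(Y) = (4 + Y)*(10 + Y)
V(E(1))/559 = (40 + (2*1*(-3 + 1))² + 14*(2*1*(-3 + 1)))/559 = (40 + (2*1*(-2))² + 14*(2*1*(-2)))*(1/559) = (40 + (-4)² + 14*(-4))*(1/559) = (40 + 16 - 56)*(1/559) = 0*(1/559) = 0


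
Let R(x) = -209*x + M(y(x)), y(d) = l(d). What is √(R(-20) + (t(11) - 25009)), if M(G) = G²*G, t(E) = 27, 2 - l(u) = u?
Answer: I*√10154 ≈ 100.77*I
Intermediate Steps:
l(u) = 2 - u
y(d) = 2 - d
M(G) = G³
R(x) = (2 - x)³ - 209*x (R(x) = -209*x + (2 - x)³ = (2 - x)³ - 209*x)
√(R(-20) + (t(11) - 25009)) = √((-(-2 - 20)³ - 209*(-20)) + (27 - 25009)) = √((-1*(-22)³ + 4180) - 24982) = √((-1*(-10648) + 4180) - 24982) = √((10648 + 4180) - 24982) = √(14828 - 24982) = √(-10154) = I*√10154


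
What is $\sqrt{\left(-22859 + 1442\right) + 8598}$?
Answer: $i \sqrt{12819} \approx 113.22 i$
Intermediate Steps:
$\sqrt{\left(-22859 + 1442\right) + 8598} = \sqrt{-21417 + 8598} = \sqrt{-12819} = i \sqrt{12819}$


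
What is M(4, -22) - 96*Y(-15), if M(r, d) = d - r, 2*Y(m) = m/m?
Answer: -74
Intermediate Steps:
Y(m) = 1/2 (Y(m) = (m/m)/2 = (1/2)*1 = 1/2)
M(4, -22) - 96*Y(-15) = (-22 - 1*4) - 96*1/2 = (-22 - 4) - 48 = -26 - 48 = -74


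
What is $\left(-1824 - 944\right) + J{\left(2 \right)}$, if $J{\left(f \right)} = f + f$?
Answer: $-2764$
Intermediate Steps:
$J{\left(f \right)} = 2 f$
$\left(-1824 - 944\right) + J{\left(2 \right)} = \left(-1824 - 944\right) + 2 \cdot 2 = -2768 + 4 = -2764$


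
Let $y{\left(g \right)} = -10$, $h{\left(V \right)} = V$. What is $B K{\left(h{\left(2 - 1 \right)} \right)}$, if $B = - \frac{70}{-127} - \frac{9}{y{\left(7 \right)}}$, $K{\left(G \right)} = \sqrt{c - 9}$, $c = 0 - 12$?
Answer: $\frac{1843 i \sqrt{21}}{1270} \approx 6.6501 i$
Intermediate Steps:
$c = -12$ ($c = 0 - 12 = -12$)
$K{\left(G \right)} = i \sqrt{21}$ ($K{\left(G \right)} = \sqrt{-12 - 9} = \sqrt{-21} = i \sqrt{21}$)
$B = \frac{1843}{1270}$ ($B = - \frac{70}{-127} - \frac{9}{-10} = \left(-70\right) \left(- \frac{1}{127}\right) - - \frac{9}{10} = \frac{70}{127} + \frac{9}{10} = \frac{1843}{1270} \approx 1.4512$)
$B K{\left(h{\left(2 - 1 \right)} \right)} = \frac{1843 i \sqrt{21}}{1270}$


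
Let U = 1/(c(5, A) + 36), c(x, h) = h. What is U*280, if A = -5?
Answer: 280/31 ≈ 9.0323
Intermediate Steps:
U = 1/31 (U = 1/(-5 + 36) = 1/31 ≈ 0.032258)
U*280 = (1/31)*280 = 280/31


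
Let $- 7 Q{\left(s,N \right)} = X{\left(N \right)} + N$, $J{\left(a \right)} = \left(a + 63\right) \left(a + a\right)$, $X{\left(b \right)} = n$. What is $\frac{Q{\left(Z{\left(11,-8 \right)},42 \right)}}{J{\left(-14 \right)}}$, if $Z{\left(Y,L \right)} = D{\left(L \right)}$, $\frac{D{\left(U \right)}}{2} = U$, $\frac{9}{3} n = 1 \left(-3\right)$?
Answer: $\frac{41}{9604} \approx 0.0042691$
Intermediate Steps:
$n = -1$ ($n = \frac{1 \left(-3\right)}{3} = \frac{1}{3} \left(-3\right) = -1$)
$D{\left(U \right)} = 2 U$
$X{\left(b \right)} = -1$
$J{\left(a \right)} = 2 a \left(63 + a\right)$ ($J{\left(a \right)} = \left(63 + a\right) 2 a = 2 a \left(63 + a\right)$)
$Z{\left(Y,L \right)} = 2 L$
$Q{\left(s,N \right)} = \frac{1}{7} - \frac{N}{7}$ ($Q{\left(s,N \right)} = - \frac{-1 + N}{7} = \frac{1}{7} - \frac{N}{7}$)
$\frac{Q{\left(Z{\left(11,-8 \right)},42 \right)}}{J{\left(-14 \right)}} = \frac{\frac{1}{7} - 6}{2 \left(-14\right) \left(63 - 14\right)} = \frac{\frac{1}{7} - 6}{2 \left(-14\right) 49} = - \frac{41}{7 \left(-1372\right)} = \left(- \frac{41}{7}\right) \left(- \frac{1}{1372}\right) = \frac{41}{9604}$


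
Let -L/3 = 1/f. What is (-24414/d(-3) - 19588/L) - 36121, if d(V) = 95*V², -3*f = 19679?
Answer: -36650771809/855 ≈ -4.2866e+7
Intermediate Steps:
f = -19679/3 (f = -⅓*19679 = -19679/3 ≈ -6559.7)
L = 9/19679 (L = -3/(-19679/3) = -3*(-3/19679) = 9/19679 ≈ 0.00045734)
(-24414/d(-3) - 19588/L) - 36121 = (-24414/(95*(-3)²) - 19588/9/19679) - 36121 = (-24414/(95*9) - 19588*19679/9) - 36121 = (-24414/855 - 385472252/9) - 36121 = (-24414*1/855 - 385472252/9) - 36121 = (-8138/285 - 385472252/9) - 36121 = -36619888354/855 - 36121 = -36650771809/855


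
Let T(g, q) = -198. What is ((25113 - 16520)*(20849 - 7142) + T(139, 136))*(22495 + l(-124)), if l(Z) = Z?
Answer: 2634947049663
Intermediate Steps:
((25113 - 16520)*(20849 - 7142) + T(139, 136))*(22495 + l(-124)) = ((25113 - 16520)*(20849 - 7142) - 198)*(22495 - 124) = (8593*13707 - 198)*22371 = (117784251 - 198)*22371 = 117784053*22371 = 2634947049663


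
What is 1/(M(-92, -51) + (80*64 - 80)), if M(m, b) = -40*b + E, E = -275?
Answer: 1/6805 ≈ 0.00014695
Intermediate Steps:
M(m, b) = -275 - 40*b (M(m, b) = -40*b - 275 = -275 - 40*b)
1/(M(-92, -51) + (80*64 - 80)) = 1/((-275 - 40*(-51)) + (80*64 - 80)) = 1/((-275 + 2040) + (5120 - 80)) = 1/(1765 + 5040) = 1/6805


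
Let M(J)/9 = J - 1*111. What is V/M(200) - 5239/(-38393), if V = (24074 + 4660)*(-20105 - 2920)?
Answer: -2822313115679/3416977 ≈ -8.2597e+5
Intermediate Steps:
M(J) = -999 + 9*J (M(J) = 9*(J - 1*111) = 9*(J - 111) = 9*(-111 + J) = -999 + 9*J)
V = -661600350 (V = 28734*(-23025) = -661600350)
V/M(200) - 5239/(-38393) = -661600350/(-999 + 9*200) - 5239/(-38393) = -661600350/(-999 + 1800) - 5239*(-1/38393) = -661600350/801 + 5239/38393 = -661600350*1/801 + 5239/38393 = -73511150/89 + 5239/38393 = -2822313115679/3416977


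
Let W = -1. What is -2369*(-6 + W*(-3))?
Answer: 7107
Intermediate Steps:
-2369*(-6 + W*(-3)) = -2369*(-6 - 1*(-3)) = -2369*(-6 + 3) = -2369*(-3) = 7107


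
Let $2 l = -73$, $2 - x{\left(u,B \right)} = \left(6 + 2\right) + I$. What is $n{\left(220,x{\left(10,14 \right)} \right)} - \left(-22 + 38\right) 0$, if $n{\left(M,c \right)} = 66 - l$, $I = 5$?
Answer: $\frac{205}{2} \approx 102.5$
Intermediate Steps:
$x{\left(u,B \right)} = -11$ ($x{\left(u,B \right)} = 2 - \left(\left(6 + 2\right) + 5\right) = 2 - \left(8 + 5\right) = 2 - 13 = -11$)
$l = - \frac{73}{2}$ ($l = \frac{1}{2} \left(-73\right) = - \frac{73}{2} \approx -36.5$)
$n{\left(M,c \right)} = \frac{205}{2}$ ($n{\left(M,c \right)} = 66 - - \frac{73}{2} = 66 + \frac{73}{2} = \frac{205}{2}$)
$n{\left(220,x{\left(10,14 \right)} \right)} - \left(-22 + 38\right) 0 = \frac{205}{2} - \left(-22 + 38\right) 0 = \frac{205}{2} - 16 \cdot 0 = \frac{205}{2} - 0 = \frac{205}{2} + 0 = \frac{205}{2}$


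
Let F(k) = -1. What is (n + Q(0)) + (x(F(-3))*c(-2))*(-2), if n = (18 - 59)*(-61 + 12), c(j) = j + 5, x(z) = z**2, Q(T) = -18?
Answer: 1985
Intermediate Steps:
c(j) = 5 + j
n = 2009 (n = -41*(-49) = 2009)
(n + Q(0)) + (x(F(-3))*c(-2))*(-2) = (2009 - 18) + ((-1)**2*(5 - 2))*(-2) = 1991 + (1*3)*(-2) = 1991 + 3*(-2) = 1991 - 6 = 1985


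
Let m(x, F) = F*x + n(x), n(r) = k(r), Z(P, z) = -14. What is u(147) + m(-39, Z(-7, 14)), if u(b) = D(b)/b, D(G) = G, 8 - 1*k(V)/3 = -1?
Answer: 574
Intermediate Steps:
k(V) = 27 (k(V) = 24 - 3*(-1) = 24 + 3 = 27)
n(r) = 27
m(x, F) = 27 + F*x (m(x, F) = F*x + 27 = 27 + F*x)
u(b) = 1 (u(b) = b/b = 1)
u(147) + m(-39, Z(-7, 14)) = 1 + (27 - 14*(-39)) = 1 + (27 + 546) = 1 + 573 = 574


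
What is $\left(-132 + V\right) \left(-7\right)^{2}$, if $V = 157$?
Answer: $1225$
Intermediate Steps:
$\left(-132 + V\right) \left(-7\right)^{2} = \left(-132 + 157\right) \left(-7\right)^{2} = 25 \cdot 49 = 1225$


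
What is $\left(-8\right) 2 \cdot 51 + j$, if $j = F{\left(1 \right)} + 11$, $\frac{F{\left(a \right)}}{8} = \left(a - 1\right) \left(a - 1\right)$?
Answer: $-805$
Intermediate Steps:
$F{\left(a \right)} = 8 \left(-1 + a\right)^{2}$ ($F{\left(a \right)} = 8 \left(a - 1\right) \left(a - 1\right) = 8 \left(-1 + a\right) \left(-1 + a\right) = 8 \left(-1 + a\right)^{2}$)
$j = 11$ ($j = 8 \left(-1 + 1\right)^{2} + 11 = 8 \cdot 0^{2} + 11 = 8 \cdot 0 + 11 = 0 + 11 = 11$)
$\left(-8\right) 2 \cdot 51 + j = \left(-8\right) 2 \cdot 51 + 11 = \left(-16\right) 51 + 11 = -816 + 11 = -805$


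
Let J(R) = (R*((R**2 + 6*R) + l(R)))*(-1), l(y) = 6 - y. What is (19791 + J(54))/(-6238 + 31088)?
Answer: -152577/24850 ≈ -6.1399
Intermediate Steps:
J(R) = -R*(6 + R**2 + 5*R) (J(R) = (R*((R**2 + 6*R) + (6 - R)))*(-1) = (R*(6 + R**2 + 5*R))*(-1) = -R*(6 + R**2 + 5*R))
(19791 + J(54))/(-6238 + 31088) = (19791 - 1*54*(6 + 54**2 + 5*54))/(-6238 + 31088) = (19791 - 1*54*(6 + 2916 + 270))/24850 = (19791 - 1*54*3192)*(1/24850) = (19791 - 172368)*(1/24850) = -152577*1/24850 = -152577/24850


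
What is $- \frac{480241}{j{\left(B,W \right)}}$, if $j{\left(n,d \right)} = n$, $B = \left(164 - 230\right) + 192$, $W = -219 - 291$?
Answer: $- \frac{480241}{126} \approx -3811.4$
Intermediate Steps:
$W = -510$ ($W = -219 - 291 = -510$)
$B = 126$ ($B = -66 + 192 = 126$)
$- \frac{480241}{j{\left(B,W \right)}} = - \frac{480241}{126}$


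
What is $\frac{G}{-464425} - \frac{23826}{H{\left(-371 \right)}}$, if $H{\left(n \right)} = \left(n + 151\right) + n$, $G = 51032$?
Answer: $\frac{3678410046}{91491725} \approx 40.205$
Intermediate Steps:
$H{\left(n \right)} = 151 + 2 n$ ($H{\left(n \right)} = \left(151 + n\right) + n = 151 + 2 n$)
$\frac{G}{-464425} - \frac{23826}{H{\left(-371 \right)}} = \frac{51032}{-464425} - \frac{23826}{151 + 2 \left(-371\right)} = 51032 \left(- \frac{1}{464425}\right) - \frac{23826}{151 - 742} = - \frac{51032}{464425} - \frac{23826}{-591} = - \frac{51032}{464425} - - \frac{7942}{197} = - \frac{51032}{464425} + \frac{7942}{197} = \frac{3678410046}{91491725}$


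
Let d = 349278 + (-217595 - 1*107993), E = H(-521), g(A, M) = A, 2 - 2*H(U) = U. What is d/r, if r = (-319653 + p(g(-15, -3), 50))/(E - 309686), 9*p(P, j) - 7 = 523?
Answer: 65972397645/2876347 ≈ 22936.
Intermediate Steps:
H(U) = 1 - U/2
p(P, j) = 530/9 (p(P, j) = 7/9 + (⅑)*523 = 7/9 + 523/9 = 530/9)
E = 523/2 (E = 1 - ½*(-521) = 1 + 521/2 = 523/2 ≈ 261.50)
d = 23690 (d = 349278 + (-217595 - 107993) = 349278 - 325588 = 23690)
r = 5752694/5569641 (r = (-319653 + 530/9)/(523/2 - 309686) = -2876347/(9*(-618849/2)) = -2876347/9*(-2/618849) = 5752694/5569641 ≈ 1.0329)
d/r = 23690/(5752694/5569641) = 23690*(5569641/5752694) = 65972397645/2876347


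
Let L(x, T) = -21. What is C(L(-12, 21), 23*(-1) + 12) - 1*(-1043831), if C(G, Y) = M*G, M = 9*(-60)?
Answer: 1055171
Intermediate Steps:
M = -540
C(G, Y) = -540*G
C(L(-12, 21), 23*(-1) + 12) - 1*(-1043831) = -540*(-21) - 1*(-1043831) = 11340 + 1043831 = 1055171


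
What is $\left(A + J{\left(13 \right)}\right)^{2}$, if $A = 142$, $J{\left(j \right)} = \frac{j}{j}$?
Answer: $20449$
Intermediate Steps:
$J{\left(j \right)} = 1$
$\left(A + J{\left(13 \right)}\right)^{2} = \left(142 + 1\right)^{2} = 143^{2} = 20449$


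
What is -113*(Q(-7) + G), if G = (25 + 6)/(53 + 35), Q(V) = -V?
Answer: -73111/88 ≈ -830.81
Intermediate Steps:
G = 31/88 ≈ 0.35227
-113*(Q(-7) + G) = -113*(-1*(-7) + 31/88) = -113*(7 + 31/88) = -113*647/88 = -73111/88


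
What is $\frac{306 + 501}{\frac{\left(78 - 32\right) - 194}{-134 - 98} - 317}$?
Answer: $- \frac{46806}{18349} \approx -2.5509$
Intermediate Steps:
$\frac{306 + 501}{\frac{\left(78 - 32\right) - 194}{-134 - 98} - 317} = \frac{807}{\frac{\left(78 - 32\right) - 194}{-232} - 317} = \frac{807}{\left(46 - 194\right) \left(- \frac{1}{232}\right) - 317} = \frac{807}{\left(-148\right) \left(- \frac{1}{232}\right) - 317} = \frac{807}{\frac{37}{58} - 317} = \frac{807}{- \frac{18349}{58}} = 807 \left(- \frac{58}{18349}\right) = - \frac{46806}{18349}$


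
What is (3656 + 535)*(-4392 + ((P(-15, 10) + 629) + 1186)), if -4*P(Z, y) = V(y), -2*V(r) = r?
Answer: -43179873/4 ≈ -1.0795e+7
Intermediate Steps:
V(r) = -r/2
P(Z, y) = y/8 (P(Z, y) = -(-1)*y/8 = y/8)
(3656 + 535)*(-4392 + ((P(-15, 10) + 629) + 1186)) = (3656 + 535)*(-4392 + (((1/8)*10 + 629) + 1186)) = 4191*(-4392 + ((5/4 + 629) + 1186)) = 4191*(-4392 + (2521/4 + 1186)) = 4191*(-4392 + 7265/4) = 4191*(-10303/4) = -43179873/4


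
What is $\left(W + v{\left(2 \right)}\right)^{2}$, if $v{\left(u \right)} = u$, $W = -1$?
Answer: $1$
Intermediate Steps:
$\left(W + v{\left(2 \right)}\right)^{2} = \left(-1 + 2\right)^{2} = 1^{2} = 1$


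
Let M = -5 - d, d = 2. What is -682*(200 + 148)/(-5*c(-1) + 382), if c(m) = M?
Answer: -79112/139 ≈ -569.15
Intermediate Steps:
M = -7 (M = -5 - 1*2 = -5 - 2 = -7)
c(m) = -7
-682*(200 + 148)/(-5*c(-1) + 382) = -682*(200 + 148)/(-5*(-7) + 382) = -682*348/(35 + 382) = -682/(417*(1/348)) = -682/139/116 = -682*116/139 = -79112/139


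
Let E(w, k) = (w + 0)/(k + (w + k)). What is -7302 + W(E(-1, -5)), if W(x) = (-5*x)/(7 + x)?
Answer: -569561/78 ≈ -7302.1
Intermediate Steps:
E(w, k) = w/(w + 2*k) (E(w, k) = w/(k + (k + w)) = w/(w + 2*k))
W(x) = -5*x/(7 + x)
-7302 + W(E(-1, -5)) = -7302 - 5*(-1/(-1 + 2*(-5)))/(7 - 1/(-1 + 2*(-5))) = -7302 - 5*(-1/(-1 - 10))/(7 - 1/(-1 - 10)) = -7302 - 5*(-1/(-11))/(7 - 1/(-11)) = -7302 - 5*(-1*(-1/11))/(7 - 1*(-1/11)) = -7302 - 5*1/11/(7 + 1/11) = -7302 - 5*1/11/78/11 = -7302 - 5*1/11*11/78 = -7302 - 5/78 = -569561/78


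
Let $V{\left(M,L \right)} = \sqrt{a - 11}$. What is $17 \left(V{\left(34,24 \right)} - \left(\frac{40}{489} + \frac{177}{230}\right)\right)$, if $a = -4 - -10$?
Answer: $- \frac{1627801}{112470} + 17 i \sqrt{5} \approx -14.473 + 38.013 i$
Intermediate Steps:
$a = 6$ ($a = -4 + 10 = 6$)
$V{\left(M,L \right)} = i \sqrt{5}$ ($V{\left(M,L \right)} = \sqrt{6 - 11} = \sqrt{-5} = i \sqrt{5}$)
$17 \left(V{\left(34,24 \right)} - \left(\frac{40}{489} + \frac{177}{230}\right)\right) = 17 \left(i \sqrt{5} - \left(\frac{40}{489} + \frac{177}{230}\right)\right) = 17 \left(i \sqrt{5} - \frac{95753}{112470}\right) = 17 \left(- \frac{95753}{112470} + i \sqrt{5}\right) = - \frac{1627801}{112470} + 17 i \sqrt{5}$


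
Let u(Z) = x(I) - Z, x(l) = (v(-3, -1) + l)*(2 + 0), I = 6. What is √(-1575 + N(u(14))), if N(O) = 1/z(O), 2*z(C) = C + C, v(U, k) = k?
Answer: I*√6301/2 ≈ 39.689*I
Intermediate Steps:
z(C) = C (z(C) = (C + C)/2 = (2*C)/2 = C)
x(l) = -2 + 2*l (x(l) = (-1 + l)*(2 + 0) = (-1 + l)*2 = -2 + 2*l)
u(Z) = 10 - Z (u(Z) = (-2 + 2*6) - Z = (-2 + 12) - Z = 10 - Z)
N(O) = 1/O
√(-1575 + N(u(14))) = √(-1575 + 1/(10 - 1*14)) = √(-1575 + 1/(10 - 14)) = √(-1575 + 1/(-4)) = √(-1575 - ¼) = √(-6301/4) = I*√6301/2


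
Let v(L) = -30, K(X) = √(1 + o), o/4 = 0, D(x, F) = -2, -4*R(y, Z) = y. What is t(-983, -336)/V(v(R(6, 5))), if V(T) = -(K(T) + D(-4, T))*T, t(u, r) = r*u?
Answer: -55048/5 ≈ -11010.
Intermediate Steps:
R(y, Z) = -y/4
o = 0 (o = 4*0 = 0)
K(X) = 1 (K(X) = √(1 + 0) = √1 = 1)
V(T) = T (V(T) = -(1 - 2)*T = -(-1)*T = T)
t(-983, -336)/V(v(R(6, 5))) = -336*(-983)/(-30) = 330288*(-1/30) = -55048/5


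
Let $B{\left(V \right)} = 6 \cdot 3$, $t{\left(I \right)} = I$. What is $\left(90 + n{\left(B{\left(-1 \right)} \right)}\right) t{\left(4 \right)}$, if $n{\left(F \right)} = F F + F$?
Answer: $1728$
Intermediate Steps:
$B{\left(V \right)} = 18$
$n{\left(F \right)} = F + F^{2}$ ($n{\left(F \right)} = F^{2} + F = F + F^{2}$)
$\left(90 + n{\left(B{\left(-1 \right)} \right)}\right) t{\left(4 \right)} = \left(90 + 18 \left(1 + 18\right)\right) 4 = \left(90 + 18 \cdot 19\right) 4 = \left(90 + 342\right) 4 = 432 \cdot 4 = 1728$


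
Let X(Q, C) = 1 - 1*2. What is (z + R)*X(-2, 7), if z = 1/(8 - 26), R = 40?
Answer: -719/18 ≈ -39.944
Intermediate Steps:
X(Q, C) = -1 (X(Q, C) = 1 - 2 = -1)
z = -1/18 (z = 1/(-18) = -1/18 ≈ -0.055556)
(z + R)*X(-2, 7) = (-1/18 + 40)*(-1) = (719/18)*(-1) = -719/18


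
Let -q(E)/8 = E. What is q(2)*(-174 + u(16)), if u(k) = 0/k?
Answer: 2784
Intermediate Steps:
u(k) = 0
q(E) = -8*E
q(2)*(-174 + u(16)) = (-8*2)*(-174 + 0) = -16*(-174) = 2784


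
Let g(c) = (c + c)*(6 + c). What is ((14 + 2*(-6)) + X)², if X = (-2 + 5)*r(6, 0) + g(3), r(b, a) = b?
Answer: 5476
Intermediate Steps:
g(c) = 2*c*(6 + c) (g(c) = (2*c)*(6 + c) = 2*c*(6 + c))
X = 72 (X = (-2 + 5)*6 + 2*3*(6 + 3) = 3*6 + 2*3*9 = 18 + 54 = 72)
((14 + 2*(-6)) + X)² = ((14 + 2*(-6)) + 72)² = ((14 - 12) + 72)² = (2 + 72)² = 74² = 5476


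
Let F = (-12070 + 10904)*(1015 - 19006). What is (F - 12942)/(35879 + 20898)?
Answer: 20964564/56777 ≈ 369.24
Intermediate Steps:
F = 20977506 (F = -1166*(-17991) = 20977506)
(F - 12942)/(35879 + 20898) = (20977506 - 12942)/(35879 + 20898) = 20964564/56777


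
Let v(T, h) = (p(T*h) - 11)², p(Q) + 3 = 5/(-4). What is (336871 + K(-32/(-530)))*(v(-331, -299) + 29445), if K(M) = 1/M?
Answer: 2559488433041/256 ≈ 9.9980e+9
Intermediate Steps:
p(Q) = -17/4 (p(Q) = -3 + 5/(-4) = -3 + 5*(-¼) = -3 - 5/4 = -17/4)
v(T, h) = 3721/16 (v(T, h) = (-17/4 - 11)² = (-61/4)² = 3721/16)
(336871 + K(-32/(-530)))*(v(-331, -299) + 29445) = (336871 + 1/(-32/(-530)))*(3721/16 + 29445) = (336871 + 1/(-32*(-1/530)))*(474841/16) = (336871 + 1/(16/265))*(474841/16) = (336871 + 265/16)*(474841/16) = (5390201/16)*(474841/16) = 2559488433041/256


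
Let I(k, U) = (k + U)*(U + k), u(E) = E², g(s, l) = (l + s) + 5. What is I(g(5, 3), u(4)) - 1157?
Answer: -316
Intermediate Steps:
g(s, l) = 5 + l + s
I(k, U) = (U + k)² (I(k, U) = (U + k)*(U + k) = (U + k)²)
I(g(5, 3), u(4)) - 1157 = (4² + (5 + 3 + 5))² - 1157 = (16 + 13)² - 1157 = 29² - 1157 = 841 - 1157 = -316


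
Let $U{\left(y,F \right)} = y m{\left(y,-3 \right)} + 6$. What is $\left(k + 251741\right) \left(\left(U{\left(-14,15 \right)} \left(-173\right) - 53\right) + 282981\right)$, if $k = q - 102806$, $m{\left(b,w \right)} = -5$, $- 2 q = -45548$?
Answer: $46323654020$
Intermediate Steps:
$q = 22774$ ($q = \left(- \frac{1}{2}\right) \left(-45548\right) = 22774$)
$U{\left(y,F \right)} = 6 - 5 y$ ($U{\left(y,F \right)} = y \left(-5\right) + 6 = - 5 y + 6 = 6 - 5 y$)
$k = -80032$ ($k = 22774 - 102806 = -80032$)
$\left(k + 251741\right) \left(\left(U{\left(-14,15 \right)} \left(-173\right) - 53\right) + 282981\right) = \left(-80032 + 251741\right) \left(\left(\left(6 - -70\right) \left(-173\right) - 53\right) + 282981\right) = 171709 \left(\left(\left(6 + 70\right) \left(-173\right) - 53\right) + 282981\right) = 171709 \left(\left(76 \left(-173\right) - 53\right) + 282981\right) = 171709 \left(\left(-13148 - 53\right) + 282981\right) = 171709 \left(-13201 + 282981\right) = 171709 \cdot 269780 = 46323654020$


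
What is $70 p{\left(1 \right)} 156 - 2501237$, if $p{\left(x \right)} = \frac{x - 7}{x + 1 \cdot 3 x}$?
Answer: $-2517617$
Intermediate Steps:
$p{\left(x \right)} = \frac{-7 + x}{4 x}$ ($p{\left(x \right)} = \frac{-7 + x}{x + 3 x} = \frac{-7 + x}{4 x}$)
$70 p{\left(1 \right)} 156 - 2501237 = 70 \frac{-7 + 1}{4 \cdot 1} \cdot 156 - 2501237 = 70 \cdot \frac{1}{4} \cdot 1 \left(-6\right) 156 - 2501237 = 70 \left(- \frac{3}{2}\right) 156 - 2501237 = \left(-105\right) 156 - 2501237 = -16380 - 2501237 = -2517617$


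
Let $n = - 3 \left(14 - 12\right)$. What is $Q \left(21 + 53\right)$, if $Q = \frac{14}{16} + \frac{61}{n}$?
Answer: $- \frac{8251}{12} \approx -687.58$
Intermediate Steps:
$n = -6$ ($n = \left(-3\right) 2 = -6$)
$Q = - \frac{223}{24}$ ($Q = \frac{14}{16} + \frac{61}{-6} = 14 \cdot \frac{1}{16} + 61 \left(- \frac{1}{6}\right) = \frac{7}{8} - \frac{61}{6} = - \frac{223}{24} \approx -9.2917$)
$Q \left(21 + 53\right) = - \frac{223 \left(21 + 53\right)}{24} = \left(- \frac{223}{24}\right) 74 = - \frac{8251}{12}$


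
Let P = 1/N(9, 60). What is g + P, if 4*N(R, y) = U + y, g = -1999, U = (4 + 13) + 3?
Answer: -39979/20 ≈ -1998.9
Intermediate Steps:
U = 20 (U = 17 + 3 = 20)
N(R, y) = 5 + y/4 (N(R, y) = (20 + y)/4 = 5 + y/4)
P = 1/20 (P = 1/(5 + (1/4)*60) = 1/(5 + 15) = 1/20 ≈ 0.050000)
g + P = -1999 + 1/20 = -39979/20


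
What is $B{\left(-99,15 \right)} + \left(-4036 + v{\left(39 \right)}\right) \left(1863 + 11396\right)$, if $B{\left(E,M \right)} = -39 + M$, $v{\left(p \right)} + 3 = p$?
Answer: $-53036024$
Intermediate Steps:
$v{\left(p \right)} = -3 + p$
$B{\left(-99,15 \right)} + \left(-4036 + v{\left(39 \right)}\right) \left(1863 + 11396\right) = \left(-39 + 15\right) + \left(-4036 + \left(-3 + 39\right)\right) \left(1863 + 11396\right) = -24 + \left(-4036 + 36\right) 13259 = -24 - 53036000 = -53036024$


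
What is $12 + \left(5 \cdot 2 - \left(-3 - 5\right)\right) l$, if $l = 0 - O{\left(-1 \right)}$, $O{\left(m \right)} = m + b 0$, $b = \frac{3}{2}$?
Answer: $30$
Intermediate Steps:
$b = \frac{3}{2}$ ($b = 3 \cdot \frac{1}{2} = \frac{3}{2} \approx 1.5$)
$O{\left(m \right)} = m$ ($O{\left(m \right)} = m + \frac{3}{2} \cdot 0 = m + 0 = m$)
$l = 1$ ($l = 0 - -1 = 0 + 1 = 1$)
$12 + \left(5 \cdot 2 - \left(-3 - 5\right)\right) l = 12 + \left(5 \cdot 2 - \left(-3 - 5\right)\right) 1 = 12 + \left(10 - \left(-3 - 5\right)\right) 1 = 12 + \left(10 - -8\right) 1 = 12 + \left(10 + 8\right) 1 = 12 + 18 \cdot 1 = 12 + 18 = 30$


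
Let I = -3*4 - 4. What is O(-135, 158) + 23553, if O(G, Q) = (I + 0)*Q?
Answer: 21025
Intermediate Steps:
I = -16 (I = -12 - 4 = -16)
O(G, Q) = -16*Q (O(G, Q) = (-16 + 0)*Q = -16*Q)
O(-135, 158) + 23553 = -16*158 + 23553 = -2528 + 23553 = 21025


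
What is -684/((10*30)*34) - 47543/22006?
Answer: -10416473/4676275 ≈ -2.2275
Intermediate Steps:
-684/((10*30)*34) - 47543/22006 = -684/(300*34) - 47543*1/22006 = -684/10200 - 47543/22006 = -684*1/10200 - 47543/22006 = -57/850 - 47543/22006 = -10416473/4676275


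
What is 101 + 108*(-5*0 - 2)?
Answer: -115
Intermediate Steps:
101 + 108*(-5*0 - 2) = 101 + 108*(0 - 2) = 101 + 108*(-2) = 101 - 216 = -115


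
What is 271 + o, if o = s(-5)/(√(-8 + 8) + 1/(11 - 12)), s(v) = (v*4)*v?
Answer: 171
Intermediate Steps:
s(v) = 4*v² (s(v) = (4*v)*v = 4*v²)
o = -100 (o = (4*(-5)²)/(√(-8 + 8) + 1/(11 - 12)) = (4*25)/(√0 + 1/(-1)) = 100/(0 - 1) = 100/(-1) = -1*100 = -100)
271 + o = 271 - 100 = 171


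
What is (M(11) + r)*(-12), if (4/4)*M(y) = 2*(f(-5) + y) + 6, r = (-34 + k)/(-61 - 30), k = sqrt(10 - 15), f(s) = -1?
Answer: -28800/91 + 12*I*sqrt(5)/91 ≈ -316.48 + 0.29487*I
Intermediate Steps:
k = I*sqrt(5) (k = sqrt(-5) = I*sqrt(5) ≈ 2.2361*I)
r = 34/91 - I*sqrt(5)/91 (r = (-34 + I*sqrt(5))/(-61 - 30) = (-34 + I*sqrt(5))/(-91) = (-34 + I*sqrt(5))*(-1/91) = 34/91 - I*sqrt(5)/91 ≈ 0.37363 - 0.024572*I)
M(y) = 4 + 2*y (M(y) = 2*(-1 + y) + 6 = (-2 + 2*y) + 6 = 4 + 2*y)
(M(11) + r)*(-12) = ((4 + 2*11) + (34/91 - I*sqrt(5)/91))*(-12) = ((4 + 22) + (34/91 - I*sqrt(5)/91))*(-12) = (26 + (34/91 - I*sqrt(5)/91))*(-12) = (2400/91 - I*sqrt(5)/91)*(-12) = -28800/91 + 12*I*sqrt(5)/91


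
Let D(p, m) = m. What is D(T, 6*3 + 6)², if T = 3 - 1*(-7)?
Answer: 576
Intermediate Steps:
T = 10 (T = 3 + 7 = 10)
D(T, 6*3 + 6)² = (6*3 + 6)² = (18 + 6)² = 24² = 576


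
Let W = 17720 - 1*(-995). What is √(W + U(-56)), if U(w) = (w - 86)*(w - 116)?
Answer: √43139 ≈ 207.70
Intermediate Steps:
U(w) = (-116 + w)*(-86 + w) (U(w) = (-86 + w)*(-116 + w) = (-116 + w)*(-86 + w))
W = 18715 (W = 17720 + 995 = 18715)
√(W + U(-56)) = √(18715 + (9976 + (-56)² - 202*(-56))) = √(18715 + (9976 + 3136 + 11312)) = √(18715 + 24424) = √43139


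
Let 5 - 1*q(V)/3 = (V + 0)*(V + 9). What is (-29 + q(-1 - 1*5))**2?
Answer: 1600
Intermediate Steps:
q(V) = 15 - 3*V*(9 + V) (q(V) = 15 - 3*(V + 0)*(V + 9) = 15 - 3*V*(9 + V))
(-29 + q(-1 - 1*5))**2 = (-29 + (15 - 27*(-1 - 1*5) - 3*(-1 - 1*5)**2))**2 = (-29 + (15 - 27*(-1 - 5) - 3*(-1 - 5)**2))**2 = (-29 + (15 - 27*(-6) - 3*(-6)**2))**2 = (-29 + (15 + 162 - 3*36))**2 = (-29 + (15 + 162 - 108))**2 = (-29 + 69)**2 = 40**2 = 1600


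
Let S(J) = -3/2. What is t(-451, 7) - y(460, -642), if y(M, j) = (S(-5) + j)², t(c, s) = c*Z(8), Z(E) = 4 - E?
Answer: -1649153/4 ≈ -4.1229e+5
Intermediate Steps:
S(J) = -3/2 (S(J) = -3*½ = -3/2)
t(c, s) = -4*c (t(c, s) = c*(4 - 1*8) = c*(4 - 8) = c*(-4) = -4*c)
y(M, j) = (-3/2 + j)²
t(-451, 7) - y(460, -642) = -4*(-451) - (-3 + 2*(-642))²/4 = 1804 - (-3 - 1284)²/4 = 1804 - (-1287)²/4 = 1804 - 1656369/4 = -1649153/4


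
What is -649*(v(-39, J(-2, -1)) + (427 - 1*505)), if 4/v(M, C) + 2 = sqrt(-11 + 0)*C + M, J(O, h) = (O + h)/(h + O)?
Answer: 21439715/423 + 649*I*sqrt(11)/423 ≈ 50685.0 + 5.0886*I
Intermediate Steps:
J(O, h) = 1 (J(O, h) = (O + h)/(O + h) = 1)
v(M, C) = 4/(-2 + M + I*C*sqrt(11)) (v(M, C) = 4/(-2 + (sqrt(-11 + 0)*C + M)) = 4/(-2 + (sqrt(-11)*C + M)) = 4/(-2 + ((I*sqrt(11))*C + M)) = 4/(-2 + (I*C*sqrt(11) + M)) = 4/(-2 + (M + I*C*sqrt(11))) = 4/(-2 + M + I*C*sqrt(11)))
-649*(v(-39, J(-2, -1)) + (427 - 1*505)) = -649*(4/(-2 - 39 + I*1*sqrt(11)) + (427 - 1*505)) = -649*(4/(-2 - 39 + I*sqrt(11)) + (427 - 505)) = -649*(4/(-41 + I*sqrt(11)) - 78) = -649*(-78 + 4/(-41 + I*sqrt(11))) = 50622 - 2596/(-41 + I*sqrt(11))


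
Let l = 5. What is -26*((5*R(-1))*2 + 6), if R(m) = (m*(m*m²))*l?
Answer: -1456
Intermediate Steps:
R(m) = 5*m⁴ (R(m) = (m*(m*m²))*5 = (m*m³)*5 = m⁴*5 = 5*m⁴)
-26*((5*R(-1))*2 + 6) = -26*((5*(5*(-1)⁴))*2 + 6) = -26*((5*(5*1))*2 + 6) = -26*((5*5)*2 + 6) = -26*(25*2 + 6) = -26*(50 + 6) = -26*56 = -1456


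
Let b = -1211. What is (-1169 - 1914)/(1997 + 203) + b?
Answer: -2667283/2200 ≈ -1212.4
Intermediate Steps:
(-1169 - 1914)/(1997 + 203) + b = (-1169 - 1914)/(1997 + 203) - 1211 = -3083/2200 - 1211 = -2667283/2200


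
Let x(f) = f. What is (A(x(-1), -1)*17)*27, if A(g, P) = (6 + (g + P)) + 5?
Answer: 4131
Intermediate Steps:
A(g, P) = 11 + P + g (A(g, P) = (6 + (P + g)) + 5 = (6 + P + g) + 5 = 11 + P + g)
(A(x(-1), -1)*17)*27 = ((11 - 1 - 1)*17)*27 = (9*17)*27 = 153*27 = 4131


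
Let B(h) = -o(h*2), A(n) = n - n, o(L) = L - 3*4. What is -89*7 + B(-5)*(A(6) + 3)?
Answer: -557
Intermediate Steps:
o(L) = -12 + L (o(L) = L - 12 = -12 + L)
A(n) = 0
B(h) = 12 - 2*h (B(h) = -(-12 + h*2) = -(-12 + 2*h) = 12 - 2*h)
-89*7 + B(-5)*(A(6) + 3) = -89*7 + (12 - 2*(-5))*(0 + 3) = -623 + (12 + 10)*3 = -623 + 22*3 = -623 + 66 = -557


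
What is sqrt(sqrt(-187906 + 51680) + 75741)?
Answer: sqrt(75741 + I*sqrt(136226)) ≈ 275.21 + 0.6706*I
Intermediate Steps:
sqrt(sqrt(-187906 + 51680) + 75741) = sqrt(sqrt(-136226) + 75741) = sqrt(I*sqrt(136226) + 75741) = sqrt(75741 + I*sqrt(136226))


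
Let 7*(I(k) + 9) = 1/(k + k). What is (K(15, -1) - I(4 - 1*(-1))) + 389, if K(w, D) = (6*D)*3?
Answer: 26599/70 ≈ 379.99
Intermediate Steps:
K(w, D) = 18*D
I(k) = -9 + 1/(14*k) (I(k) = -9 + 1/(7*(k + k)) = -9 + 1/(7*((2*k))) = -9 + (1/(2*k))/7 = -9 + 1/(14*k))
(K(15, -1) - I(4 - 1*(-1))) + 389 = (18*(-1) - (-9 + 1/(14*(4 - 1*(-1))))) + 389 = (-18 - (-9 + 1/(14*(4 + 1)))) + 389 = (-18 - (-9 + (1/14)/5)) + 389 = (-18 - (-9 + (1/14)*(⅕))) + 389 = (-18 - (-9 + 1/70)) + 389 = (-18 - 1*(-629/70)) + 389 = (-18 + 629/70) + 389 = -631/70 + 389 = 26599/70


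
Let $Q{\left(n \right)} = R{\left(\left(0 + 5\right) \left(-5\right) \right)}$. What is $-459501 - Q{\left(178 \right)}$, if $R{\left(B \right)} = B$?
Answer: $-459476$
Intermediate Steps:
$Q{\left(n \right)} = -25$ ($Q{\left(n \right)} = \left(0 + 5\right) \left(-5\right) = 5 \left(-5\right) = -25$)
$-459501 - Q{\left(178 \right)} = -459501 - -25 = -459501 + 25 = -459476$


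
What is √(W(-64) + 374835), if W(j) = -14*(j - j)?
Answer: √374835 ≈ 612.24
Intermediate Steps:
W(j) = 0 (W(j) = -14*0 = 0)
√(W(-64) + 374835) = √(0 + 374835) = √374835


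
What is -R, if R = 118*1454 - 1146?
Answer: -170426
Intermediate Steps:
R = 170426 (R = 171572 - 1146 = 170426)
-R = -1*170426 = -170426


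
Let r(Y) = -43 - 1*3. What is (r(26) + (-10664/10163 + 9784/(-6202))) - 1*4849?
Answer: -154350977845/31515463 ≈ -4897.6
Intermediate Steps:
r(Y) = -46 (r(Y) = -43 - 3 = -46)
(r(26) + (-10664/10163 + 9784/(-6202))) - 1*4849 = (-46 + (-10664/10163 + 9784/(-6202))) - 1*4849 = (-46 + (-10664*1/10163 + 9784*(-1/6202))) - 4849 = (-46 + (-10664/10163 - 4892/3101)) - 4849 = (-46 - 82786460/31515463) - 4849 = -1532497758/31515463 - 4849 = -154350977845/31515463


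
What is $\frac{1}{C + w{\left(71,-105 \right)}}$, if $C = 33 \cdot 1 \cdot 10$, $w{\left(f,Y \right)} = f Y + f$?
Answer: $- \frac{1}{7054} \approx -0.00014176$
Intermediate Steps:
$w{\left(f,Y \right)} = f + Y f$ ($w{\left(f,Y \right)} = Y f + f = f + Y f$)
$C = 330$ ($C = 33 \cdot 10 = 330$)
$\frac{1}{C + w{\left(71,-105 \right)}} = \frac{1}{330 + 71 \left(1 - 105\right)} = \frac{1}{330 + 71 \left(-104\right)} = \frac{1}{330 - 7384} = \frac{1}{-7054} = - \frac{1}{7054}$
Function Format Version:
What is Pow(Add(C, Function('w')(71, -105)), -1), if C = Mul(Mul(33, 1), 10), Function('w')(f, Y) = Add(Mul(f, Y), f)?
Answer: Rational(-1, 7054) ≈ -0.00014176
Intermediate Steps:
Function('w')(f, Y) = Add(f, Mul(Y, f)) (Function('w')(f, Y) = Add(Mul(Y, f), f) = Add(f, Mul(Y, f)))
C = 330 (C = Mul(33, 10) = 330)
Pow(Add(C, Function('w')(71, -105)), -1) = Pow(Add(330, Mul(71, Add(1, -105))), -1) = Pow(Add(330, Mul(71, -104)), -1) = Pow(Add(330, -7384), -1) = Pow(-7054, -1) = Rational(-1, 7054)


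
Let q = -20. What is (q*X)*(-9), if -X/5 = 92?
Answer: -82800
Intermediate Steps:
X = -460 (X = -5*92 = -460)
(q*X)*(-9) = -20*(-460)*(-9) = 9200*(-9) = -82800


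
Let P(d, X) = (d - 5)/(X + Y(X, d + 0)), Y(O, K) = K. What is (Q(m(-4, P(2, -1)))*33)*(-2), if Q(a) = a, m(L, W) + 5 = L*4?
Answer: 1386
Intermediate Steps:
P(d, X) = (-5 + d)/(X + d) (P(d, X) = (d - 5)/(X + (d + 0)) = (-5 + d)/(X + d))
m(L, W) = -5 + 4*L (m(L, W) = -5 + L*4 = -5 + 4*L)
(Q(m(-4, P(2, -1)))*33)*(-2) = ((-5 + 4*(-4))*33)*(-2) = ((-5 - 16)*33)*(-2) = -21*33*(-2) = -693*(-2) = 1386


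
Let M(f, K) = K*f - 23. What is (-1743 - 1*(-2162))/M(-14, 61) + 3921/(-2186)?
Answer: -4354651/1917122 ≈ -2.2715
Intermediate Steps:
M(f, K) = -23 + K*f
(-1743 - 1*(-2162))/M(-14, 61) + 3921/(-2186) = (-1743 - 1*(-2162))/(-23 + 61*(-14)) + 3921/(-2186) = (-1743 + 2162)/(-23 - 854) + 3921*(-1/2186) = 419/(-877) - 3921/2186 = 419*(-1/877) - 3921/2186 = -419/877 - 3921/2186 = -4354651/1917122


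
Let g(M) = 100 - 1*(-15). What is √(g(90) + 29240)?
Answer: √29355 ≈ 171.33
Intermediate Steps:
g(M) = 115 (g(M) = 100 + 15 = 115)
√(g(90) + 29240) = √(115 + 29240) = √29355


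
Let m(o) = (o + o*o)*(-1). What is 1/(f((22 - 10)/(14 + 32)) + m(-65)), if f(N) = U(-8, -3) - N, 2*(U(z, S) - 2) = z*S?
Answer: -23/95364 ≈ -0.00024118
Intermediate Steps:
U(z, S) = 2 + S*z/2 (U(z, S) = 2 + (z*S)/2 = 2 + (S*z)/2 = 2 + S*z/2)
m(o) = -o - o² (m(o) = (o + o²)*(-1) = -o - o²)
f(N) = 14 - N (f(N) = (2 + (½)*(-3)*(-8)) - N = (2 + 12) - N = 14 - N)
1/(f((22 - 10)/(14 + 32)) + m(-65)) = 1/((14 - (22 - 10)/(14 + 32)) - 1*(-65)*(1 - 65)) = 1/((14 - 12/46) - 1*(-65)*(-64)) = 1/((14 - 12/46) - 4160) = 1/((14 - 1*6/23) - 4160) = 1/((14 - 6/23) - 4160) = 1/(316/23 - 4160) = 1/(-95364/23) = -23/95364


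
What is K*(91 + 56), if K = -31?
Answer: -4557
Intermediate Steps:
K*(91 + 56) = -31*(91 + 56) = -31*147 = -4557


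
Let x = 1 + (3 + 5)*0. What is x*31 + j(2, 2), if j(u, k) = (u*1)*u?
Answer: 35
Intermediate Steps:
j(u, k) = u**2 (j(u, k) = u*u = u**2)
x = 1 (x = 1 + 8*0 = 1 + 0 = 1)
x*31 + j(2, 2) = 1*31 + 2**2 = 31 + 4 = 35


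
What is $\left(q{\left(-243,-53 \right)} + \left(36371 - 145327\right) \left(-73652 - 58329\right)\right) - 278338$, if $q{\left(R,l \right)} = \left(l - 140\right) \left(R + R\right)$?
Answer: $14379937296$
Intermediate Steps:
$q{\left(R,l \right)} = 2 R \left(-140 + l\right)$ ($q{\left(R,l \right)} = \left(-140 + l\right) 2 R = 2 R \left(-140 + l\right)$)
$\left(q{\left(-243,-53 \right)} + \left(36371 - 145327\right) \left(-73652 - 58329\right)\right) - 278338 = \left(2 \left(-243\right) \left(-140 - 53\right) + \left(36371 - 145327\right) \left(-73652 - 58329\right)\right) - 278338 = \left(2 \left(-243\right) \left(-193\right) - -14380121836\right) - 278338 = \left(93798 + 14380121836\right) - 278338 = 14380215634 - 278338 = 14379937296$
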